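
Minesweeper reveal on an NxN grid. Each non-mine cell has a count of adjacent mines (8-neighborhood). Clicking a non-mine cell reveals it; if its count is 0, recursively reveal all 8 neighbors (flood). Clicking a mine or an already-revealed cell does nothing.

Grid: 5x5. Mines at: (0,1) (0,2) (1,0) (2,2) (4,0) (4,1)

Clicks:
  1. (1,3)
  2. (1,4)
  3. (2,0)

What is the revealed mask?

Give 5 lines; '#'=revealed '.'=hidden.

Answer: ...##
...##
#..##
..###
..###

Derivation:
Click 1 (1,3) count=2: revealed 1 new [(1,3)] -> total=1
Click 2 (1,4) count=0: revealed 11 new [(0,3) (0,4) (1,4) (2,3) (2,4) (3,2) (3,3) (3,4) (4,2) (4,3) (4,4)] -> total=12
Click 3 (2,0) count=1: revealed 1 new [(2,0)] -> total=13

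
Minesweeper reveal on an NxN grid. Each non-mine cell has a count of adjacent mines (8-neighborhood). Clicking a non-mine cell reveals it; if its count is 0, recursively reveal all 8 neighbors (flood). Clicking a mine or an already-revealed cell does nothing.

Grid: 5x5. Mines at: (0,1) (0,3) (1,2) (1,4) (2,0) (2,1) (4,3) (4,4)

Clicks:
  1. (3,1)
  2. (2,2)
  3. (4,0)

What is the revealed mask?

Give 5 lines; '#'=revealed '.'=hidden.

Click 1 (3,1) count=2: revealed 1 new [(3,1)] -> total=1
Click 2 (2,2) count=2: revealed 1 new [(2,2)] -> total=2
Click 3 (4,0) count=0: revealed 5 new [(3,0) (3,2) (4,0) (4,1) (4,2)] -> total=7

Answer: .....
.....
..#..
###..
###..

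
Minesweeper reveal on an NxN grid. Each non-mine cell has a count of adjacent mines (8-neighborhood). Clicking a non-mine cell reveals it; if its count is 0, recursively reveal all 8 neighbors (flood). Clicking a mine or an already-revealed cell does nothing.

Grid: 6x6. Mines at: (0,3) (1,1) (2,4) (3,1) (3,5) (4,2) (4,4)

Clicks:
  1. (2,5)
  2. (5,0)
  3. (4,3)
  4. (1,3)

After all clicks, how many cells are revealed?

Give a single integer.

Click 1 (2,5) count=2: revealed 1 new [(2,5)] -> total=1
Click 2 (5,0) count=0: revealed 4 new [(4,0) (4,1) (5,0) (5,1)] -> total=5
Click 3 (4,3) count=2: revealed 1 new [(4,3)] -> total=6
Click 4 (1,3) count=2: revealed 1 new [(1,3)] -> total=7

Answer: 7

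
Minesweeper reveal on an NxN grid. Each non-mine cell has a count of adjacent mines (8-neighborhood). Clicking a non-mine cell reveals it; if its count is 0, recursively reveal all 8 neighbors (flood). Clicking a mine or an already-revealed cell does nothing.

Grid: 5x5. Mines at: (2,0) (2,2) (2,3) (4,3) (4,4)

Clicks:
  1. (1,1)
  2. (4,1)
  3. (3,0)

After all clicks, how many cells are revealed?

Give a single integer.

Answer: 7

Derivation:
Click 1 (1,1) count=2: revealed 1 new [(1,1)] -> total=1
Click 2 (4,1) count=0: revealed 6 new [(3,0) (3,1) (3,2) (4,0) (4,1) (4,2)] -> total=7
Click 3 (3,0) count=1: revealed 0 new [(none)] -> total=7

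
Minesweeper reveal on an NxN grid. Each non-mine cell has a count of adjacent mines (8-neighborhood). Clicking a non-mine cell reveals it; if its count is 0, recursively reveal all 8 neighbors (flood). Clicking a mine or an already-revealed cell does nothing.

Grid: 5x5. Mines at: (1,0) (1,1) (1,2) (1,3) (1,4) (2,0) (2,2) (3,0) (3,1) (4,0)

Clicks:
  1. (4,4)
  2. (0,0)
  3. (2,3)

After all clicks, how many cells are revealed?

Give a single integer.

Click 1 (4,4) count=0: revealed 8 new [(2,3) (2,4) (3,2) (3,3) (3,4) (4,2) (4,3) (4,4)] -> total=8
Click 2 (0,0) count=2: revealed 1 new [(0,0)] -> total=9
Click 3 (2,3) count=4: revealed 0 new [(none)] -> total=9

Answer: 9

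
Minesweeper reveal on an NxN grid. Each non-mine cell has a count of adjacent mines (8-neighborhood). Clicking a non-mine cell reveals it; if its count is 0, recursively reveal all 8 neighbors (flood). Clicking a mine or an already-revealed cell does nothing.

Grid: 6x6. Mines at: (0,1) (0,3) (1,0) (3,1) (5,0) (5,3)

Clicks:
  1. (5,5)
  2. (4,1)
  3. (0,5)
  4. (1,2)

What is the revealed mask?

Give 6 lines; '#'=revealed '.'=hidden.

Answer: ....##
..####
..####
..####
.#####
....##

Derivation:
Click 1 (5,5) count=0: revealed 20 new [(0,4) (0,5) (1,2) (1,3) (1,4) (1,5) (2,2) (2,3) (2,4) (2,5) (3,2) (3,3) (3,4) (3,5) (4,2) (4,3) (4,4) (4,5) (5,4) (5,5)] -> total=20
Click 2 (4,1) count=2: revealed 1 new [(4,1)] -> total=21
Click 3 (0,5) count=0: revealed 0 new [(none)] -> total=21
Click 4 (1,2) count=2: revealed 0 new [(none)] -> total=21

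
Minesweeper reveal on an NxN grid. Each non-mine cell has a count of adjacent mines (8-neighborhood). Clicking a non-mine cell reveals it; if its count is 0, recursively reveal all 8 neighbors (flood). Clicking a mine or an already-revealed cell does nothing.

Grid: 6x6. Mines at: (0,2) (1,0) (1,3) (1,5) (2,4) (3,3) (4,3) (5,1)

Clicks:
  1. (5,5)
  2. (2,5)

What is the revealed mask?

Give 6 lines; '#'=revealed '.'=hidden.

Answer: ......
......
.....#
....##
....##
....##

Derivation:
Click 1 (5,5) count=0: revealed 6 new [(3,4) (3,5) (4,4) (4,5) (5,4) (5,5)] -> total=6
Click 2 (2,5) count=2: revealed 1 new [(2,5)] -> total=7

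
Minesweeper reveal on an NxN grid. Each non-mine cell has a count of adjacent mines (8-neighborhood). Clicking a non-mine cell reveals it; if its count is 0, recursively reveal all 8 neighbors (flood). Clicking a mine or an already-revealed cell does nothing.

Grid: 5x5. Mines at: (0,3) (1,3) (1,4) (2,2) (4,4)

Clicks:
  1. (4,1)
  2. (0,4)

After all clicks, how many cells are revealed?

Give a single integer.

Click 1 (4,1) count=0: revealed 16 new [(0,0) (0,1) (0,2) (1,0) (1,1) (1,2) (2,0) (2,1) (3,0) (3,1) (3,2) (3,3) (4,0) (4,1) (4,2) (4,3)] -> total=16
Click 2 (0,4) count=3: revealed 1 new [(0,4)] -> total=17

Answer: 17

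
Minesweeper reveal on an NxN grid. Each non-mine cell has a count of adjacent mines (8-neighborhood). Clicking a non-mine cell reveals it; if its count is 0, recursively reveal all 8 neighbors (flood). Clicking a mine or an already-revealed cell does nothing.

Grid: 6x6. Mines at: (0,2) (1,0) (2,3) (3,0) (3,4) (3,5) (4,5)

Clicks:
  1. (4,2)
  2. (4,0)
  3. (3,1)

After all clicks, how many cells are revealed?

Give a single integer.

Answer: 13

Derivation:
Click 1 (4,2) count=0: revealed 13 new [(3,1) (3,2) (3,3) (4,0) (4,1) (4,2) (4,3) (4,4) (5,0) (5,1) (5,2) (5,3) (5,4)] -> total=13
Click 2 (4,0) count=1: revealed 0 new [(none)] -> total=13
Click 3 (3,1) count=1: revealed 0 new [(none)] -> total=13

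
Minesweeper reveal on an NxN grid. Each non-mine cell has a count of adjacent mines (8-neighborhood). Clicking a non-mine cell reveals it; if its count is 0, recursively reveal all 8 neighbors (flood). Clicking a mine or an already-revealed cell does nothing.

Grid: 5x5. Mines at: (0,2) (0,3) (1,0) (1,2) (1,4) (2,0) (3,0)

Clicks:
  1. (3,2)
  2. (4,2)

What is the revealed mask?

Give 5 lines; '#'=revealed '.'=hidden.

Answer: .....
.....
.####
.####
.####

Derivation:
Click 1 (3,2) count=0: revealed 12 new [(2,1) (2,2) (2,3) (2,4) (3,1) (3,2) (3,3) (3,4) (4,1) (4,2) (4,3) (4,4)] -> total=12
Click 2 (4,2) count=0: revealed 0 new [(none)] -> total=12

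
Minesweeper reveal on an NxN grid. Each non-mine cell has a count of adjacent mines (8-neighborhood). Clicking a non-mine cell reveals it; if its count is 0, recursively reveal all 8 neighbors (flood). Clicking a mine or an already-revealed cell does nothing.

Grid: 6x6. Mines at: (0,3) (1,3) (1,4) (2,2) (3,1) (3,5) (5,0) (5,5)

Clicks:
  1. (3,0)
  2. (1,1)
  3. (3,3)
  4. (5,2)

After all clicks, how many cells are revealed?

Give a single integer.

Answer: 13

Derivation:
Click 1 (3,0) count=1: revealed 1 new [(3,0)] -> total=1
Click 2 (1,1) count=1: revealed 1 new [(1,1)] -> total=2
Click 3 (3,3) count=1: revealed 1 new [(3,3)] -> total=3
Click 4 (5,2) count=0: revealed 10 new [(3,2) (3,4) (4,1) (4,2) (4,3) (4,4) (5,1) (5,2) (5,3) (5,4)] -> total=13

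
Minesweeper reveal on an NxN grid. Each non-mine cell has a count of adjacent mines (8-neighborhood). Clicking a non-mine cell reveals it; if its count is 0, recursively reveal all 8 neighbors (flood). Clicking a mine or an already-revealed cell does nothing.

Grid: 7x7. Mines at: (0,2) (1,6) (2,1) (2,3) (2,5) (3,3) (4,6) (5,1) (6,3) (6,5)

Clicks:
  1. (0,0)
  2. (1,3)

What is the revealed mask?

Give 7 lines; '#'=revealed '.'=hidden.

Answer: ##.....
##.#...
.......
.......
.......
.......
.......

Derivation:
Click 1 (0,0) count=0: revealed 4 new [(0,0) (0,1) (1,0) (1,1)] -> total=4
Click 2 (1,3) count=2: revealed 1 new [(1,3)] -> total=5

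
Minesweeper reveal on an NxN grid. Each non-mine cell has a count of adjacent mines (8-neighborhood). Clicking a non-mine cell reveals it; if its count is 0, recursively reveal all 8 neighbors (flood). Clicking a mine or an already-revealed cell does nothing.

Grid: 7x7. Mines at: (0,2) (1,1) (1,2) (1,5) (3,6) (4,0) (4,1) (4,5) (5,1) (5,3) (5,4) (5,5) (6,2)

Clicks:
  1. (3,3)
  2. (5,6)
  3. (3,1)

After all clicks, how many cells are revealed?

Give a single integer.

Answer: 11

Derivation:
Click 1 (3,3) count=0: revealed 9 new [(2,2) (2,3) (2,4) (3,2) (3,3) (3,4) (4,2) (4,3) (4,4)] -> total=9
Click 2 (5,6) count=2: revealed 1 new [(5,6)] -> total=10
Click 3 (3,1) count=2: revealed 1 new [(3,1)] -> total=11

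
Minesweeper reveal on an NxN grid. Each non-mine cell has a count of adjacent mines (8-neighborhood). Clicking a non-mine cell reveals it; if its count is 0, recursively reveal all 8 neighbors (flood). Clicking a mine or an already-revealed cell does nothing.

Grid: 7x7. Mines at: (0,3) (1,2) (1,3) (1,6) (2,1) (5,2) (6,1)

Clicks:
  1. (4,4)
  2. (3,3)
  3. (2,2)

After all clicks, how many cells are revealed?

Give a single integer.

Click 1 (4,4) count=0: revealed 23 new [(2,2) (2,3) (2,4) (2,5) (2,6) (3,2) (3,3) (3,4) (3,5) (3,6) (4,2) (4,3) (4,4) (4,5) (4,6) (5,3) (5,4) (5,5) (5,6) (6,3) (6,4) (6,5) (6,6)] -> total=23
Click 2 (3,3) count=0: revealed 0 new [(none)] -> total=23
Click 3 (2,2) count=3: revealed 0 new [(none)] -> total=23

Answer: 23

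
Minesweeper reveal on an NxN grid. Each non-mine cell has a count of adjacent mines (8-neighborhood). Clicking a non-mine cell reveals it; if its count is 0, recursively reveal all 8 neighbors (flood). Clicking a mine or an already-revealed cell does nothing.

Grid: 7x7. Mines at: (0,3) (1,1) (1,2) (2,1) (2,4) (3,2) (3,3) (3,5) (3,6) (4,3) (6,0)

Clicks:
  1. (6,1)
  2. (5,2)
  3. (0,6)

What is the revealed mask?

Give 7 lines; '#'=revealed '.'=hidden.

Click 1 (6,1) count=1: revealed 1 new [(6,1)] -> total=1
Click 2 (5,2) count=1: revealed 1 new [(5,2)] -> total=2
Click 3 (0,6) count=0: revealed 8 new [(0,4) (0,5) (0,6) (1,4) (1,5) (1,6) (2,5) (2,6)] -> total=10

Answer: ....###
....###
.....##
.......
.......
..#....
.#.....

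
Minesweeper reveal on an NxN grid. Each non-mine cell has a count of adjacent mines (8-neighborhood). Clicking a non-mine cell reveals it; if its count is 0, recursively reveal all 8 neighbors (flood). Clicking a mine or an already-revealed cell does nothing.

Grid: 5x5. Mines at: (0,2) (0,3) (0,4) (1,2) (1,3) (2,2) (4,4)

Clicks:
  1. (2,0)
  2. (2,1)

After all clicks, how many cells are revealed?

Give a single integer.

Answer: 14

Derivation:
Click 1 (2,0) count=0: revealed 14 new [(0,0) (0,1) (1,0) (1,1) (2,0) (2,1) (3,0) (3,1) (3,2) (3,3) (4,0) (4,1) (4,2) (4,3)] -> total=14
Click 2 (2,1) count=2: revealed 0 new [(none)] -> total=14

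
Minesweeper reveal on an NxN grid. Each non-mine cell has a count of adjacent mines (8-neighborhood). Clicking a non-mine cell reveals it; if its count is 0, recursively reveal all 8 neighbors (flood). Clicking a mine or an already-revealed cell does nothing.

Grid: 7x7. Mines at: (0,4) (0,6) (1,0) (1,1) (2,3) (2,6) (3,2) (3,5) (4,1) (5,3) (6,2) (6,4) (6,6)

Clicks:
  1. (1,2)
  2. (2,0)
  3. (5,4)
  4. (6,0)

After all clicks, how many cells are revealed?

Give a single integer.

Answer: 7

Derivation:
Click 1 (1,2) count=2: revealed 1 new [(1,2)] -> total=1
Click 2 (2,0) count=2: revealed 1 new [(2,0)] -> total=2
Click 3 (5,4) count=2: revealed 1 new [(5,4)] -> total=3
Click 4 (6,0) count=0: revealed 4 new [(5,0) (5,1) (6,0) (6,1)] -> total=7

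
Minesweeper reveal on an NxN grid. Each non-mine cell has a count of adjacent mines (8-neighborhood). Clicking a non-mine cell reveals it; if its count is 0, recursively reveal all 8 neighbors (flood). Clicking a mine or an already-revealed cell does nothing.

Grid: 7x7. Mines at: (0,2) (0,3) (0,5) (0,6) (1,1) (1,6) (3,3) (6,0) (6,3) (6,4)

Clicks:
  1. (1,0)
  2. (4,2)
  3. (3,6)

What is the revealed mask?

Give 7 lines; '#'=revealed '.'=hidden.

Answer: .......
#......
....###
....###
..#.###
....###
.....##

Derivation:
Click 1 (1,0) count=1: revealed 1 new [(1,0)] -> total=1
Click 2 (4,2) count=1: revealed 1 new [(4,2)] -> total=2
Click 3 (3,6) count=0: revealed 14 new [(2,4) (2,5) (2,6) (3,4) (3,5) (3,6) (4,4) (4,5) (4,6) (5,4) (5,5) (5,6) (6,5) (6,6)] -> total=16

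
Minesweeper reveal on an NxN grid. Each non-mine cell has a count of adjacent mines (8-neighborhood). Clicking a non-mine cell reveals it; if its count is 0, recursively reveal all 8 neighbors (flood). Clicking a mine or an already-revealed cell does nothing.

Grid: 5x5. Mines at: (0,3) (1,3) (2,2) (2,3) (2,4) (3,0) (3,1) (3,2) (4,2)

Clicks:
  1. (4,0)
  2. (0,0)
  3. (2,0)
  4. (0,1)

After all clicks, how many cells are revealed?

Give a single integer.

Answer: 9

Derivation:
Click 1 (4,0) count=2: revealed 1 new [(4,0)] -> total=1
Click 2 (0,0) count=0: revealed 8 new [(0,0) (0,1) (0,2) (1,0) (1,1) (1,2) (2,0) (2,1)] -> total=9
Click 3 (2,0) count=2: revealed 0 new [(none)] -> total=9
Click 4 (0,1) count=0: revealed 0 new [(none)] -> total=9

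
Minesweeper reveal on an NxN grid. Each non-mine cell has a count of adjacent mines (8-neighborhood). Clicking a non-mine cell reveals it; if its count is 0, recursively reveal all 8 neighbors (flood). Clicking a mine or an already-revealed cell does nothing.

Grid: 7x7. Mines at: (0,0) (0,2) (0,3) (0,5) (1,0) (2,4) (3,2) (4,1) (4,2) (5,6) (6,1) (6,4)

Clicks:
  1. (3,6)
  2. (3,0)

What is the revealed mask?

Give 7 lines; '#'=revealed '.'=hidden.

Answer: .......
.....##
.....##
#....##
.....##
.......
.......

Derivation:
Click 1 (3,6) count=0: revealed 8 new [(1,5) (1,6) (2,5) (2,6) (3,5) (3,6) (4,5) (4,6)] -> total=8
Click 2 (3,0) count=1: revealed 1 new [(3,0)] -> total=9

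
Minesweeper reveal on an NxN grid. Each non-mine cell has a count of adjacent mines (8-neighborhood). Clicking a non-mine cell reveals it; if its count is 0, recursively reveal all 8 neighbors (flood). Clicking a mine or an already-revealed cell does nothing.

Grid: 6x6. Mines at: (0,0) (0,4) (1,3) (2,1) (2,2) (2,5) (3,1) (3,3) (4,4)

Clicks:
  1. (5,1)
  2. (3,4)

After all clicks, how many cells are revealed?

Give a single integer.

Click 1 (5,1) count=0: revealed 8 new [(4,0) (4,1) (4,2) (4,3) (5,0) (5,1) (5,2) (5,3)] -> total=8
Click 2 (3,4) count=3: revealed 1 new [(3,4)] -> total=9

Answer: 9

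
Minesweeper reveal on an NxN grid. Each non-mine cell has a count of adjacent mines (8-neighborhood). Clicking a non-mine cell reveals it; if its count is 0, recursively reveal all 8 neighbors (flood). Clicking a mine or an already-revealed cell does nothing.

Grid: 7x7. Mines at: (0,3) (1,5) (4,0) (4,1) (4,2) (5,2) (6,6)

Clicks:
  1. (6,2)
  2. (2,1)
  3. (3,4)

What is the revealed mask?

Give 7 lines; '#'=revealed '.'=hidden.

Click 1 (6,2) count=1: revealed 1 new [(6,2)] -> total=1
Click 2 (2,1) count=0: revealed 33 new [(0,0) (0,1) (0,2) (1,0) (1,1) (1,2) (1,3) (1,4) (2,0) (2,1) (2,2) (2,3) (2,4) (2,5) (2,6) (3,0) (3,1) (3,2) (3,3) (3,4) (3,5) (3,6) (4,3) (4,4) (4,5) (4,6) (5,3) (5,4) (5,5) (5,6) (6,3) (6,4) (6,5)] -> total=34
Click 3 (3,4) count=0: revealed 0 new [(none)] -> total=34

Answer: ###....
#####..
#######
#######
...####
...####
..####.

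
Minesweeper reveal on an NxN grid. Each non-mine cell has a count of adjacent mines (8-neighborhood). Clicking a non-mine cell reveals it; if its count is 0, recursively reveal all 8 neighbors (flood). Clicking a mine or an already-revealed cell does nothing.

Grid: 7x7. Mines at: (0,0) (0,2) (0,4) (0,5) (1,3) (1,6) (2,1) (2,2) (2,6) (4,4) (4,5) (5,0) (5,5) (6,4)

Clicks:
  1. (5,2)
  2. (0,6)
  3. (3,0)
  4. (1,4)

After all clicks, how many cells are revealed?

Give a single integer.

Click 1 (5,2) count=0: revealed 12 new [(3,1) (3,2) (3,3) (4,1) (4,2) (4,3) (5,1) (5,2) (5,3) (6,1) (6,2) (6,3)] -> total=12
Click 2 (0,6) count=2: revealed 1 new [(0,6)] -> total=13
Click 3 (3,0) count=1: revealed 1 new [(3,0)] -> total=14
Click 4 (1,4) count=3: revealed 1 new [(1,4)] -> total=15

Answer: 15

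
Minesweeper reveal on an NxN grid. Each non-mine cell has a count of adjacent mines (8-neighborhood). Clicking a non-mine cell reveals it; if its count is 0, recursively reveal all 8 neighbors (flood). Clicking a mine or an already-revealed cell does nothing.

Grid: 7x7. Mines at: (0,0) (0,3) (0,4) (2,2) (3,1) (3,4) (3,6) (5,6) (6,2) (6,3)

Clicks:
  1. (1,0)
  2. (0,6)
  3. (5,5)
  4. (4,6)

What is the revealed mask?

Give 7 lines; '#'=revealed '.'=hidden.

Answer: .....##
#....##
.....##
.......
......#
.....#.
.......

Derivation:
Click 1 (1,0) count=1: revealed 1 new [(1,0)] -> total=1
Click 2 (0,6) count=0: revealed 6 new [(0,5) (0,6) (1,5) (1,6) (2,5) (2,6)] -> total=7
Click 3 (5,5) count=1: revealed 1 new [(5,5)] -> total=8
Click 4 (4,6) count=2: revealed 1 new [(4,6)] -> total=9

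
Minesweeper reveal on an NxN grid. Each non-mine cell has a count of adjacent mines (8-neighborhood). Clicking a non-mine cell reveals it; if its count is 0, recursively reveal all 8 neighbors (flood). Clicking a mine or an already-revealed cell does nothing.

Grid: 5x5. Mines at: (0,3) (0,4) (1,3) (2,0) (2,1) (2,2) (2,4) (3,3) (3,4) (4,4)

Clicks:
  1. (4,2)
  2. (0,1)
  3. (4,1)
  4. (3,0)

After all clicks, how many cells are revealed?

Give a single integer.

Click 1 (4,2) count=1: revealed 1 new [(4,2)] -> total=1
Click 2 (0,1) count=0: revealed 6 new [(0,0) (0,1) (0,2) (1,0) (1,1) (1,2)] -> total=7
Click 3 (4,1) count=0: revealed 5 new [(3,0) (3,1) (3,2) (4,0) (4,1)] -> total=12
Click 4 (3,0) count=2: revealed 0 new [(none)] -> total=12

Answer: 12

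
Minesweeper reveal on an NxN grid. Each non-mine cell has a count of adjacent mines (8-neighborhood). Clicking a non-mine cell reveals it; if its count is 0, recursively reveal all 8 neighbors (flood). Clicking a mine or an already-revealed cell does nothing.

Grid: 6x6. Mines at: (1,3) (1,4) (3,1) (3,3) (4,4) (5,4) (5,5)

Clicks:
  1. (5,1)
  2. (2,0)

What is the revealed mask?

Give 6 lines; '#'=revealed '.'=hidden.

Answer: ......
......
#.....
......
####..
####..

Derivation:
Click 1 (5,1) count=0: revealed 8 new [(4,0) (4,1) (4,2) (4,3) (5,0) (5,1) (5,2) (5,3)] -> total=8
Click 2 (2,0) count=1: revealed 1 new [(2,0)] -> total=9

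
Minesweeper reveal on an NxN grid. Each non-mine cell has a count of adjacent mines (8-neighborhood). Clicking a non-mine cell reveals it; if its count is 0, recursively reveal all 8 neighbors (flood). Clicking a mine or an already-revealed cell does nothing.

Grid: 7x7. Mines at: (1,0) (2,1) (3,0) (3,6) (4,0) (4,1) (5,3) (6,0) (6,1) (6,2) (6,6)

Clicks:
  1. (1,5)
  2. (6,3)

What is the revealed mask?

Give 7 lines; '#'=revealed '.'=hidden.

Answer: .######
.######
..#####
..####.
..####.
.......
...#...

Derivation:
Click 1 (1,5) count=0: revealed 25 new [(0,1) (0,2) (0,3) (0,4) (0,5) (0,6) (1,1) (1,2) (1,3) (1,4) (1,5) (1,6) (2,2) (2,3) (2,4) (2,5) (2,6) (3,2) (3,3) (3,4) (3,5) (4,2) (4,3) (4,4) (4,5)] -> total=25
Click 2 (6,3) count=2: revealed 1 new [(6,3)] -> total=26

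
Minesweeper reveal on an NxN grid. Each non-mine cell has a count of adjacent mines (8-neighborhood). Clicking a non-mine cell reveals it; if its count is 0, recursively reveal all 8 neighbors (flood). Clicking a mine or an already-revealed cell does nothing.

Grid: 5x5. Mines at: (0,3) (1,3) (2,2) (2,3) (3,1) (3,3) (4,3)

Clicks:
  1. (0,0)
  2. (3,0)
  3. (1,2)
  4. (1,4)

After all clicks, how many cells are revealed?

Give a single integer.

Answer: 10

Derivation:
Click 1 (0,0) count=0: revealed 8 new [(0,0) (0,1) (0,2) (1,0) (1,1) (1,2) (2,0) (2,1)] -> total=8
Click 2 (3,0) count=1: revealed 1 new [(3,0)] -> total=9
Click 3 (1,2) count=4: revealed 0 new [(none)] -> total=9
Click 4 (1,4) count=3: revealed 1 new [(1,4)] -> total=10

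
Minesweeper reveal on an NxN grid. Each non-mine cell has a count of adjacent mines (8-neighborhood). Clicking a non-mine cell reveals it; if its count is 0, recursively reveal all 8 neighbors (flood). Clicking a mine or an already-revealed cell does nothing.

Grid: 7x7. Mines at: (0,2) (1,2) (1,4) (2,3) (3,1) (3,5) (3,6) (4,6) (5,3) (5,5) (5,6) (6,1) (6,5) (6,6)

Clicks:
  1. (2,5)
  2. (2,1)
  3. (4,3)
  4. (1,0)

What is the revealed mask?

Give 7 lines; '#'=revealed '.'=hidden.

Click 1 (2,5) count=3: revealed 1 new [(2,5)] -> total=1
Click 2 (2,1) count=2: revealed 1 new [(2,1)] -> total=2
Click 3 (4,3) count=1: revealed 1 new [(4,3)] -> total=3
Click 4 (1,0) count=0: revealed 5 new [(0,0) (0,1) (1,0) (1,1) (2,0)] -> total=8

Answer: ##.....
##.....
##...#.
.......
...#...
.......
.......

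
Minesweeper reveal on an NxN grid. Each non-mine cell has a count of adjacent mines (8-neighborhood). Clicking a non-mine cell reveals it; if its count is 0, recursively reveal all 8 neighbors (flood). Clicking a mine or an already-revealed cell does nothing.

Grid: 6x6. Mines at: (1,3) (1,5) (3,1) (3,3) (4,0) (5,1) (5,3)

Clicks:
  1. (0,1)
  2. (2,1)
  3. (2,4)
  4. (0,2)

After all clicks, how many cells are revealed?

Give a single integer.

Answer: 10

Derivation:
Click 1 (0,1) count=0: revealed 9 new [(0,0) (0,1) (0,2) (1,0) (1,1) (1,2) (2,0) (2,1) (2,2)] -> total=9
Click 2 (2,1) count=1: revealed 0 new [(none)] -> total=9
Click 3 (2,4) count=3: revealed 1 new [(2,4)] -> total=10
Click 4 (0,2) count=1: revealed 0 new [(none)] -> total=10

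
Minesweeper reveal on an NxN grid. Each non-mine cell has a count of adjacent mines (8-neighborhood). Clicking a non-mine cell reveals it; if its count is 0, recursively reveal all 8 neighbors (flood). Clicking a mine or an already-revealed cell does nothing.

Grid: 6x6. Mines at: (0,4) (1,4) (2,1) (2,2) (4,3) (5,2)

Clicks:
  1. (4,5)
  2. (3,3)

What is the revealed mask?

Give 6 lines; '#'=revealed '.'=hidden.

Click 1 (4,5) count=0: revealed 8 new [(2,4) (2,5) (3,4) (3,5) (4,4) (4,5) (5,4) (5,5)] -> total=8
Click 2 (3,3) count=2: revealed 1 new [(3,3)] -> total=9

Answer: ......
......
....##
...###
....##
....##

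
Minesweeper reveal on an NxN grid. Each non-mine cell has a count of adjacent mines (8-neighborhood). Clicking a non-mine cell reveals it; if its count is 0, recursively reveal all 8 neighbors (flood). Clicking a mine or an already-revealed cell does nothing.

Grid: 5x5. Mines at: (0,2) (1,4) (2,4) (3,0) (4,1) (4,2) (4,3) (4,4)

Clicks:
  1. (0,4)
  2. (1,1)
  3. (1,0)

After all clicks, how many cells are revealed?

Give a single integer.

Answer: 7

Derivation:
Click 1 (0,4) count=1: revealed 1 new [(0,4)] -> total=1
Click 2 (1,1) count=1: revealed 1 new [(1,1)] -> total=2
Click 3 (1,0) count=0: revealed 5 new [(0,0) (0,1) (1,0) (2,0) (2,1)] -> total=7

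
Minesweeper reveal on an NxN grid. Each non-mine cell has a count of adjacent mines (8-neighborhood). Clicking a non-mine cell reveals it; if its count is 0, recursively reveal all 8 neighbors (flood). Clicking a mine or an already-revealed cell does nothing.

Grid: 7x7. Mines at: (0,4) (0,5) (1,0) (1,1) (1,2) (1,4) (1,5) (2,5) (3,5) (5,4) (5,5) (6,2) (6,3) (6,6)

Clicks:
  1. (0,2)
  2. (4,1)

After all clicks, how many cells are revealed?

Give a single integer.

Click 1 (0,2) count=2: revealed 1 new [(0,2)] -> total=1
Click 2 (4,1) count=0: revealed 21 new [(2,0) (2,1) (2,2) (2,3) (2,4) (3,0) (3,1) (3,2) (3,3) (3,4) (4,0) (4,1) (4,2) (4,3) (4,4) (5,0) (5,1) (5,2) (5,3) (6,0) (6,1)] -> total=22

Answer: 22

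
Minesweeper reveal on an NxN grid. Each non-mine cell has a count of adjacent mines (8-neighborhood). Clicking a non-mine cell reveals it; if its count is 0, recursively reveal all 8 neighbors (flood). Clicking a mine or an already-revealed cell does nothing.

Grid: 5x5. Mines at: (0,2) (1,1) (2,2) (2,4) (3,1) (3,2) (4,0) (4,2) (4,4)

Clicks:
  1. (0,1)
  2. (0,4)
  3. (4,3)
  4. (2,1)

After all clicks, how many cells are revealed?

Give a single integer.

Click 1 (0,1) count=2: revealed 1 new [(0,1)] -> total=1
Click 2 (0,4) count=0: revealed 4 new [(0,3) (0,4) (1,3) (1,4)] -> total=5
Click 3 (4,3) count=3: revealed 1 new [(4,3)] -> total=6
Click 4 (2,1) count=4: revealed 1 new [(2,1)] -> total=7

Answer: 7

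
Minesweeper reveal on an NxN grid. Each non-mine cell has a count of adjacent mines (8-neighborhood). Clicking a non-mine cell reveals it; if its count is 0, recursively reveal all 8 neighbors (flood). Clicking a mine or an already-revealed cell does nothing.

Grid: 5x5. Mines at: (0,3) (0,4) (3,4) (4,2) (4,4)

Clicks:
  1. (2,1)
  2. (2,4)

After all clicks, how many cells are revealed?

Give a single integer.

Answer: 18

Derivation:
Click 1 (2,1) count=0: revealed 17 new [(0,0) (0,1) (0,2) (1,0) (1,1) (1,2) (1,3) (2,0) (2,1) (2,2) (2,3) (3,0) (3,1) (3,2) (3,3) (4,0) (4,1)] -> total=17
Click 2 (2,4) count=1: revealed 1 new [(2,4)] -> total=18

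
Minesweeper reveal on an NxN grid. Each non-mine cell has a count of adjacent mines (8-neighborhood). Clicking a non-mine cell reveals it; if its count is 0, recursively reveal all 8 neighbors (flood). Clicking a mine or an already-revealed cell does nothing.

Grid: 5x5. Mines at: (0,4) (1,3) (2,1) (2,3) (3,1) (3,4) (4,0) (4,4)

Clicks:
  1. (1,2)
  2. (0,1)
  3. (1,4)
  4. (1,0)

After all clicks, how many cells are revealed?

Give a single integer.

Click 1 (1,2) count=3: revealed 1 new [(1,2)] -> total=1
Click 2 (0,1) count=0: revealed 5 new [(0,0) (0,1) (0,2) (1,0) (1,1)] -> total=6
Click 3 (1,4) count=3: revealed 1 new [(1,4)] -> total=7
Click 4 (1,0) count=1: revealed 0 new [(none)] -> total=7

Answer: 7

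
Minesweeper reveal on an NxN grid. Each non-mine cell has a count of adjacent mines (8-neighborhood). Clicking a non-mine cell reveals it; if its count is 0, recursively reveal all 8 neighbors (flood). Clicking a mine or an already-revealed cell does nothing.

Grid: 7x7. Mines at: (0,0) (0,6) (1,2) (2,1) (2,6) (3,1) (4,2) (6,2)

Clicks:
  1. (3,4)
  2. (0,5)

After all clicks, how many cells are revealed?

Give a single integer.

Click 1 (3,4) count=0: revealed 25 new [(0,3) (0,4) (0,5) (1,3) (1,4) (1,5) (2,3) (2,4) (2,5) (3,3) (3,4) (3,5) (3,6) (4,3) (4,4) (4,5) (4,6) (5,3) (5,4) (5,5) (5,6) (6,3) (6,4) (6,5) (6,6)] -> total=25
Click 2 (0,5) count=1: revealed 0 new [(none)] -> total=25

Answer: 25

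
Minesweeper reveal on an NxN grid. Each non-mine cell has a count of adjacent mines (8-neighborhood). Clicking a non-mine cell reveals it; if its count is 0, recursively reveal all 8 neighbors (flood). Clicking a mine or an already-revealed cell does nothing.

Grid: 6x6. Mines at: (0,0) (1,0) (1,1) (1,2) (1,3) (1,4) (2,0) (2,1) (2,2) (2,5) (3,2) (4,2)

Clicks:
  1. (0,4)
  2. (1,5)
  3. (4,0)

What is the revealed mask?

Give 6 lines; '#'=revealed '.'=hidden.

Answer: ....#.
.....#
......
##....
##....
##....

Derivation:
Click 1 (0,4) count=2: revealed 1 new [(0,4)] -> total=1
Click 2 (1,5) count=2: revealed 1 new [(1,5)] -> total=2
Click 3 (4,0) count=0: revealed 6 new [(3,0) (3,1) (4,0) (4,1) (5,0) (5,1)] -> total=8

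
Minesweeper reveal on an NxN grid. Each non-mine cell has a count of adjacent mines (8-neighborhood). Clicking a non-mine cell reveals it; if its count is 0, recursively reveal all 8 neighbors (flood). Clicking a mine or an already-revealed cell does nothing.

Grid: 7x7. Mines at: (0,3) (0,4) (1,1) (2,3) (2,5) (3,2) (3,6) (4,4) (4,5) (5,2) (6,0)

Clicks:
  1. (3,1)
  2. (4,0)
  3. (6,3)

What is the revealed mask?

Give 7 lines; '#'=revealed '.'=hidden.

Answer: .......
.......
##.....
##.....
##.....
##.....
...#...

Derivation:
Click 1 (3,1) count=1: revealed 1 new [(3,1)] -> total=1
Click 2 (4,0) count=0: revealed 7 new [(2,0) (2,1) (3,0) (4,0) (4,1) (5,0) (5,1)] -> total=8
Click 3 (6,3) count=1: revealed 1 new [(6,3)] -> total=9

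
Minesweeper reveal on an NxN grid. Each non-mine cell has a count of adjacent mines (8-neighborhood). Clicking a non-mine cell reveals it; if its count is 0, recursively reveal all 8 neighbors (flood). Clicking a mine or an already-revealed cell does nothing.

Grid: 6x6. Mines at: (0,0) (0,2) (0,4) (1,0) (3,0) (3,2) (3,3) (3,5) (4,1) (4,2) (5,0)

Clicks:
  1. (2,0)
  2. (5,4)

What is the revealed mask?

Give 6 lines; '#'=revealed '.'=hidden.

Answer: ......
......
#.....
......
...###
...###

Derivation:
Click 1 (2,0) count=2: revealed 1 new [(2,0)] -> total=1
Click 2 (5,4) count=0: revealed 6 new [(4,3) (4,4) (4,5) (5,3) (5,4) (5,5)] -> total=7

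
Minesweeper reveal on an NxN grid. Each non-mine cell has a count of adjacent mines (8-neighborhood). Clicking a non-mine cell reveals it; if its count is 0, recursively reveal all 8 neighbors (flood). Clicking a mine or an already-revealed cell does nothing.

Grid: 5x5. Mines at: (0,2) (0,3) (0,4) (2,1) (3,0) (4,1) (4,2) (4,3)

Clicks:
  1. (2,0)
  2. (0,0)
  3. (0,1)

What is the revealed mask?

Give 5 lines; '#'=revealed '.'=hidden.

Click 1 (2,0) count=2: revealed 1 new [(2,0)] -> total=1
Click 2 (0,0) count=0: revealed 4 new [(0,0) (0,1) (1,0) (1,1)] -> total=5
Click 3 (0,1) count=1: revealed 0 new [(none)] -> total=5

Answer: ##...
##...
#....
.....
.....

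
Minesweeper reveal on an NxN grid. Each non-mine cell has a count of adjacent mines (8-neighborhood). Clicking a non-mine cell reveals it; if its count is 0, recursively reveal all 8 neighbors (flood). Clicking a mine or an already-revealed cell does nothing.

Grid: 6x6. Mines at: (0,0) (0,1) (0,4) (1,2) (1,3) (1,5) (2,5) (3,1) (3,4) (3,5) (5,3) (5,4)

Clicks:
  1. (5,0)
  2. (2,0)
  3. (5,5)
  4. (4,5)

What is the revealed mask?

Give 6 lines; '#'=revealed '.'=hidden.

Click 1 (5,0) count=0: revealed 6 new [(4,0) (4,1) (4,2) (5,0) (5,1) (5,2)] -> total=6
Click 2 (2,0) count=1: revealed 1 new [(2,0)] -> total=7
Click 3 (5,5) count=1: revealed 1 new [(5,5)] -> total=8
Click 4 (4,5) count=3: revealed 1 new [(4,5)] -> total=9

Answer: ......
......
#.....
......
###..#
###..#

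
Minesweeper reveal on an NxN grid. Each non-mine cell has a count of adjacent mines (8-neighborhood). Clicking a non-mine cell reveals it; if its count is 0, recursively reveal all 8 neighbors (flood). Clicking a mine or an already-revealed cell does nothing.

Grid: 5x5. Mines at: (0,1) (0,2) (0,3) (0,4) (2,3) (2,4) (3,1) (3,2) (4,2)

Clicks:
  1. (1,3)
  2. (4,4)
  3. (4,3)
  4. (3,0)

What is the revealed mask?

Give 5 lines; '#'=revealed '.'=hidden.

Answer: .....
...#.
.....
#..##
...##

Derivation:
Click 1 (1,3) count=5: revealed 1 new [(1,3)] -> total=1
Click 2 (4,4) count=0: revealed 4 new [(3,3) (3,4) (4,3) (4,4)] -> total=5
Click 3 (4,3) count=2: revealed 0 new [(none)] -> total=5
Click 4 (3,0) count=1: revealed 1 new [(3,0)] -> total=6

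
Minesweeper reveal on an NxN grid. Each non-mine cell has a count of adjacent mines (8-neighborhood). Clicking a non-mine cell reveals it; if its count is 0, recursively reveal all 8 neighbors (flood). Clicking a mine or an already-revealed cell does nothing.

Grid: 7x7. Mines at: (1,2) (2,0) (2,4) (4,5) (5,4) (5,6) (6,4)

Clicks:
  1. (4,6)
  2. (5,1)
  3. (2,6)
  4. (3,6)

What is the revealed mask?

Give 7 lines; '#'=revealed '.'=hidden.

Answer: ...####
...####
.###.##
####.##
####..#
####...
####...

Derivation:
Click 1 (4,6) count=2: revealed 1 new [(4,6)] -> total=1
Click 2 (5,1) count=0: revealed 19 new [(2,1) (2,2) (2,3) (3,0) (3,1) (3,2) (3,3) (4,0) (4,1) (4,2) (4,3) (5,0) (5,1) (5,2) (5,3) (6,0) (6,1) (6,2) (6,3)] -> total=20
Click 3 (2,6) count=0: revealed 12 new [(0,3) (0,4) (0,5) (0,6) (1,3) (1,4) (1,5) (1,6) (2,5) (2,6) (3,5) (3,6)] -> total=32
Click 4 (3,6) count=1: revealed 0 new [(none)] -> total=32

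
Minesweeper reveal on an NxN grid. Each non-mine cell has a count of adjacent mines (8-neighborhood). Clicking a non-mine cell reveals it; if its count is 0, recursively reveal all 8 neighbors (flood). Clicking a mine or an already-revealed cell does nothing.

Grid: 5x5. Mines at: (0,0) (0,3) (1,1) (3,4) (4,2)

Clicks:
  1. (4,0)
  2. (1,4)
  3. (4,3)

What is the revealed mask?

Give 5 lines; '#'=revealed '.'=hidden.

Answer: .....
....#
##...
##...
##.#.

Derivation:
Click 1 (4,0) count=0: revealed 6 new [(2,0) (2,1) (3,0) (3,1) (4,0) (4,1)] -> total=6
Click 2 (1,4) count=1: revealed 1 new [(1,4)] -> total=7
Click 3 (4,3) count=2: revealed 1 new [(4,3)] -> total=8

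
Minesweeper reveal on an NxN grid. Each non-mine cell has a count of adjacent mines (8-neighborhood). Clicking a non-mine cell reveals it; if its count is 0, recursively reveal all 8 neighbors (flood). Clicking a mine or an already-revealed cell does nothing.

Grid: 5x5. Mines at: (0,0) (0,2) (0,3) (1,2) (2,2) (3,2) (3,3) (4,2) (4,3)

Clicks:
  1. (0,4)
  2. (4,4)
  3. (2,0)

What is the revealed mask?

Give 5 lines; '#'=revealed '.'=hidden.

Answer: ....#
##...
##...
##...
##..#

Derivation:
Click 1 (0,4) count=1: revealed 1 new [(0,4)] -> total=1
Click 2 (4,4) count=2: revealed 1 new [(4,4)] -> total=2
Click 3 (2,0) count=0: revealed 8 new [(1,0) (1,1) (2,0) (2,1) (3,0) (3,1) (4,0) (4,1)] -> total=10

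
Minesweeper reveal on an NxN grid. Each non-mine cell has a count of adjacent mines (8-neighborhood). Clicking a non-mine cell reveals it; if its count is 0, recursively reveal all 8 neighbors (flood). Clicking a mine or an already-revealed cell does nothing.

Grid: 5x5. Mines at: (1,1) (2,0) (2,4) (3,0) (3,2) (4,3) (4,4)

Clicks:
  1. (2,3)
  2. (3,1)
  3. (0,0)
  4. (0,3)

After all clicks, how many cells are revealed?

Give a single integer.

Click 1 (2,3) count=2: revealed 1 new [(2,3)] -> total=1
Click 2 (3,1) count=3: revealed 1 new [(3,1)] -> total=2
Click 3 (0,0) count=1: revealed 1 new [(0,0)] -> total=3
Click 4 (0,3) count=0: revealed 6 new [(0,2) (0,3) (0,4) (1,2) (1,3) (1,4)] -> total=9

Answer: 9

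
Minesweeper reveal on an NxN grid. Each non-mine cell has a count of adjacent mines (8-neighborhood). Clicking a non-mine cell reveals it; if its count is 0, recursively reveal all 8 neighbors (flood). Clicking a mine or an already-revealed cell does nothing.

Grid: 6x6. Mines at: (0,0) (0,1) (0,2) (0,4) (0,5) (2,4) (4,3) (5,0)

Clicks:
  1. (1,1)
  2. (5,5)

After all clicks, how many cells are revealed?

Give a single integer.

Answer: 7

Derivation:
Click 1 (1,1) count=3: revealed 1 new [(1,1)] -> total=1
Click 2 (5,5) count=0: revealed 6 new [(3,4) (3,5) (4,4) (4,5) (5,4) (5,5)] -> total=7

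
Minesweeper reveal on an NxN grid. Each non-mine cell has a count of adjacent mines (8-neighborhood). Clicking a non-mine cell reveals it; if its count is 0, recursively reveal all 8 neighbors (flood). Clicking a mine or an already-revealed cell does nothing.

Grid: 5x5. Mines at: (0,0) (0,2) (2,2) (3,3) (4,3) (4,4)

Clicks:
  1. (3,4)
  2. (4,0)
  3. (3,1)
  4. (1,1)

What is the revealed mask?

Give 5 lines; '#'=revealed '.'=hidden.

Answer: .....
##...
##...
###.#
###..

Derivation:
Click 1 (3,4) count=3: revealed 1 new [(3,4)] -> total=1
Click 2 (4,0) count=0: revealed 10 new [(1,0) (1,1) (2,0) (2,1) (3,0) (3,1) (3,2) (4,0) (4,1) (4,2)] -> total=11
Click 3 (3,1) count=1: revealed 0 new [(none)] -> total=11
Click 4 (1,1) count=3: revealed 0 new [(none)] -> total=11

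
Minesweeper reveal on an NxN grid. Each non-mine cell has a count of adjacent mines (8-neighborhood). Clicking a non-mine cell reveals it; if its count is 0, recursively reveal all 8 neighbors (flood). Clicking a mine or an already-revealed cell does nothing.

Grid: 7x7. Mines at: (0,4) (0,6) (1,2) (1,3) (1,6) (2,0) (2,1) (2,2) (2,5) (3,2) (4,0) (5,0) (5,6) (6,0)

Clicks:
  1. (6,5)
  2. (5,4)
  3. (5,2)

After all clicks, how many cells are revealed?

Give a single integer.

Click 1 (6,5) count=1: revealed 1 new [(6,5)] -> total=1
Click 2 (5,4) count=0: revealed 17 new [(3,3) (3,4) (3,5) (4,1) (4,2) (4,3) (4,4) (4,5) (5,1) (5,2) (5,3) (5,4) (5,5) (6,1) (6,2) (6,3) (6,4)] -> total=18
Click 3 (5,2) count=0: revealed 0 new [(none)] -> total=18

Answer: 18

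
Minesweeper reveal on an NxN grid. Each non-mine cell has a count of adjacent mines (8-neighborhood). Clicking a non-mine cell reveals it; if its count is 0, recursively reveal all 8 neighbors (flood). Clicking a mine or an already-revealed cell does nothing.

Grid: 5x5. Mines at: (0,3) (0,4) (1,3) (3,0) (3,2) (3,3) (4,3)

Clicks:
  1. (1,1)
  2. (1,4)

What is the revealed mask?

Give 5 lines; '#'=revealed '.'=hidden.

Click 1 (1,1) count=0: revealed 9 new [(0,0) (0,1) (0,2) (1,0) (1,1) (1,2) (2,0) (2,1) (2,2)] -> total=9
Click 2 (1,4) count=3: revealed 1 new [(1,4)] -> total=10

Answer: ###..
###.#
###..
.....
.....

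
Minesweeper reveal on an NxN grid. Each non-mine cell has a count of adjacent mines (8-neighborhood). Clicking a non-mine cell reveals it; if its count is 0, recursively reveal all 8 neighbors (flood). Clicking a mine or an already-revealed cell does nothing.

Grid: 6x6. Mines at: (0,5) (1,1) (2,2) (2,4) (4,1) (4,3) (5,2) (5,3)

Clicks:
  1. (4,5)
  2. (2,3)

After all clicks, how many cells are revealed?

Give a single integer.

Answer: 7

Derivation:
Click 1 (4,5) count=0: revealed 6 new [(3,4) (3,5) (4,4) (4,5) (5,4) (5,5)] -> total=6
Click 2 (2,3) count=2: revealed 1 new [(2,3)] -> total=7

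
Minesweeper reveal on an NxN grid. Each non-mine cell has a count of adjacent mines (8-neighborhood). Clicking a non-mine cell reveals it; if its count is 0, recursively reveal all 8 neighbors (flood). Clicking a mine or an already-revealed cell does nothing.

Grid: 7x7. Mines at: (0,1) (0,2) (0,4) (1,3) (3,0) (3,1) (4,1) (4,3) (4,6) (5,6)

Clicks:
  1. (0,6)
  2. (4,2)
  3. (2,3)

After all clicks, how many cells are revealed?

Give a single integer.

Answer: 13

Derivation:
Click 1 (0,6) count=0: revealed 11 new [(0,5) (0,6) (1,4) (1,5) (1,6) (2,4) (2,5) (2,6) (3,4) (3,5) (3,6)] -> total=11
Click 2 (4,2) count=3: revealed 1 new [(4,2)] -> total=12
Click 3 (2,3) count=1: revealed 1 new [(2,3)] -> total=13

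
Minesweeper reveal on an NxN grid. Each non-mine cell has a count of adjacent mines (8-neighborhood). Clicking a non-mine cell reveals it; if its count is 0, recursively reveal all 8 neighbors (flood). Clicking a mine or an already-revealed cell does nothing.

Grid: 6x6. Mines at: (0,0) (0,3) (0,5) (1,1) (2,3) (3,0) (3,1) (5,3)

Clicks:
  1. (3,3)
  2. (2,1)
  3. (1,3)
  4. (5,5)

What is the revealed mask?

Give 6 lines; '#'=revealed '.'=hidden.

Click 1 (3,3) count=1: revealed 1 new [(3,3)] -> total=1
Click 2 (2,1) count=3: revealed 1 new [(2,1)] -> total=2
Click 3 (1,3) count=2: revealed 1 new [(1,3)] -> total=3
Click 4 (5,5) count=0: revealed 10 new [(1,4) (1,5) (2,4) (2,5) (3,4) (3,5) (4,4) (4,5) (5,4) (5,5)] -> total=13

Answer: ......
...###
.#..##
...###
....##
....##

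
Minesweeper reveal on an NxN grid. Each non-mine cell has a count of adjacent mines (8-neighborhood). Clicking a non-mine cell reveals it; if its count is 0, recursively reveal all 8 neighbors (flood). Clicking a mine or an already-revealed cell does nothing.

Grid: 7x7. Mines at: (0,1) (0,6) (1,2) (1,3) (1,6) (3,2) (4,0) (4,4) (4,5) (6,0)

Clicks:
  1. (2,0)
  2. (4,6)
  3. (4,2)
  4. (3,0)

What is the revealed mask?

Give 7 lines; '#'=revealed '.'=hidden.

Answer: .......
##.....
##.....
##.....
..#...#
.......
.......

Derivation:
Click 1 (2,0) count=0: revealed 6 new [(1,0) (1,1) (2,0) (2,1) (3,0) (3,1)] -> total=6
Click 2 (4,6) count=1: revealed 1 new [(4,6)] -> total=7
Click 3 (4,2) count=1: revealed 1 new [(4,2)] -> total=8
Click 4 (3,0) count=1: revealed 0 new [(none)] -> total=8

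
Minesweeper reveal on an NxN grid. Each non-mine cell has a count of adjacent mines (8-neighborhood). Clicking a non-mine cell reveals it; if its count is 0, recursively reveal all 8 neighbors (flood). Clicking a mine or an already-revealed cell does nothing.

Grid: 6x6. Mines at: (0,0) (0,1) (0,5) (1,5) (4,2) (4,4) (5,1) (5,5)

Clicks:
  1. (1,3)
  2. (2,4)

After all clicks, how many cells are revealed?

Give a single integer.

Click 1 (1,3) count=0: revealed 20 new [(0,2) (0,3) (0,4) (1,0) (1,1) (1,2) (1,3) (1,4) (2,0) (2,1) (2,2) (2,3) (2,4) (3,0) (3,1) (3,2) (3,3) (3,4) (4,0) (4,1)] -> total=20
Click 2 (2,4) count=1: revealed 0 new [(none)] -> total=20

Answer: 20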